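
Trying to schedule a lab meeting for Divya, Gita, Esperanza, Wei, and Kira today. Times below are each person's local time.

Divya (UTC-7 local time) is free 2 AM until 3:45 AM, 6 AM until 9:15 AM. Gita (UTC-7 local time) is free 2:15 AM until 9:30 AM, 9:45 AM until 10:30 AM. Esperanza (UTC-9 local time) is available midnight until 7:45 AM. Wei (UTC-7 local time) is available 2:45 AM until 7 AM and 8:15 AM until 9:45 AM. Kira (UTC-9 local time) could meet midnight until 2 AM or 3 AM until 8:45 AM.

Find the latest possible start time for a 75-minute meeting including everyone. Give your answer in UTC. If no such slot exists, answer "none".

none

Divya in UTC: 09:00-10:45, 13:00-16:15 (add 7h to convert from UTC-7).
Gita in UTC: 09:15-16:30, 16:45-17:30 (add 7h to convert from UTC-7).
Esperanza in UTC: 09:00-16:45 (add 9h to convert from UTC-9).
Wei in UTC: 09:45-14:00, 15:15-16:45 (add 7h to convert from UTC-7).
Kira in UTC: 09:00-11:00, 12:00-17:45 (add 9h to convert from UTC-9).
Divya ∩ Gita: 09:15-10:45, 13:00-16:15.
Divya ∩ Gita ∩ Esperanza: 09:15-10:45, 13:00-16:15.
Divya ∩ Gita ∩ Esperanza ∩ Wei: 09:45-10:45, 13:00-14:00, 15:15-16:15.
Divya ∩ Gita ∩ Esperanza ∩ Wei ∩ Kira: 09:45-10:45, 13:00-14:00, 15:15-16:15.
So the common availability across everyone is 09:45-10:45, 13:00-14:00, 15:15-16:15.
No common window is at least 75 minutes long.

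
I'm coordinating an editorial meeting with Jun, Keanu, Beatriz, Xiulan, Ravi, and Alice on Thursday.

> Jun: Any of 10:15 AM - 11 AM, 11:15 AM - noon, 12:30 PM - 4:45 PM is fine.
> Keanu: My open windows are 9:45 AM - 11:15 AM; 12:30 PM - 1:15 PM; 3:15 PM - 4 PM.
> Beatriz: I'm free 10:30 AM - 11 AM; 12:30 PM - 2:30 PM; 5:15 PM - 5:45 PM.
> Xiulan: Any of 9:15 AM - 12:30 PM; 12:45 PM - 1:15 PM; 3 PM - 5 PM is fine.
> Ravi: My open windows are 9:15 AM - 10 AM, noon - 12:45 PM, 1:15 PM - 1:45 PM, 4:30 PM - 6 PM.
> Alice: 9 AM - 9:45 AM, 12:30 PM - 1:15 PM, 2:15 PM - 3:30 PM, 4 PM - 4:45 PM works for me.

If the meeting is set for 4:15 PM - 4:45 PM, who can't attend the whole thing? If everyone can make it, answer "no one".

Beatriz, Keanu, Ravi

Jun: free for 16:15-16:45. Keanu: not fully free for 16:15-16:45. Beatriz: not fully free for 16:15-16:45. Xiulan: free for 16:15-16:45. Ravi: not fully free for 16:15-16:45. Alice: free for 16:15-16:45.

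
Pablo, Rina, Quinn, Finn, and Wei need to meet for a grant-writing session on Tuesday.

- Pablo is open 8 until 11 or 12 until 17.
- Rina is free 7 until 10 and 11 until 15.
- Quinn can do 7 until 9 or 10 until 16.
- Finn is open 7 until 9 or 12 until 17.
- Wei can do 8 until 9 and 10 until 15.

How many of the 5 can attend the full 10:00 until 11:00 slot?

Pablo, Quinn, and Wei can make the full 10:00-11:00 slot — that's 3.

3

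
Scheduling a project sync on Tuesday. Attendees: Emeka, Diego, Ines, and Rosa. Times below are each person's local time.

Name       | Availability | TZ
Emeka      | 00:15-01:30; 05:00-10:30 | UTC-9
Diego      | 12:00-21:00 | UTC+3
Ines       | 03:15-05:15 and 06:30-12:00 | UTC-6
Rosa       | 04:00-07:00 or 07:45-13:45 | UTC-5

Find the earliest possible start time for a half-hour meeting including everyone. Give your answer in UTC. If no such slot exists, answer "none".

09:15

Emeka in UTC: 09:15-10:30, 14:00-19:30 (add 9h to convert from UTC-9).
Diego in UTC: 09:00-18:00 (subtract 3h to convert from UTC+3).
Ines in UTC: 09:15-11:15, 12:30-18:00 (add 6h to convert from UTC-6).
Rosa in UTC: 09:00-12:00, 12:45-18:45 (add 5h to convert from UTC-5).
Emeka ∩ Diego: 09:15-10:30, 14:00-18:00.
Emeka ∩ Diego ∩ Ines: 09:15-10:30, 14:00-18:00.
Emeka ∩ Diego ∩ Ines ∩ Rosa: 09:15-10:30, 14:00-18:00.
The first common window of at least 30 minutes is 09:15-10:30, so the earliest start is 09:15.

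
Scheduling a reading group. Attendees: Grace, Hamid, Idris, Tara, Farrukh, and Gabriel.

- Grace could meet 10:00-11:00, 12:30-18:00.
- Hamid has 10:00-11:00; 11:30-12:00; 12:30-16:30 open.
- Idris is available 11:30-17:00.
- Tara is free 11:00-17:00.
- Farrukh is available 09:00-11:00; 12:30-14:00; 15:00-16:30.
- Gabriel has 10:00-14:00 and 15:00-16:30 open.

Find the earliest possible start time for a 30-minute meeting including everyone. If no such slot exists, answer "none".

12:30

Grace ∩ Hamid: 10:00-11:00, 12:30-16:30.
Grace ∩ Hamid ∩ Idris: 12:30-16:30.
Grace ∩ Hamid ∩ Idris ∩ Tara: 12:30-16:30.
Grace ∩ Hamid ∩ Idris ∩ Tara ∩ Farrukh: 12:30-14:00, 15:00-16:30.
Grace ∩ Hamid ∩ Idris ∩ Tara ∩ Farrukh ∩ Gabriel: 12:30-14:00, 15:00-16:30.
Those are the intersection windows.
The first common window of at least 30 minutes is 12:30-14:00, so the earliest start is 12:30.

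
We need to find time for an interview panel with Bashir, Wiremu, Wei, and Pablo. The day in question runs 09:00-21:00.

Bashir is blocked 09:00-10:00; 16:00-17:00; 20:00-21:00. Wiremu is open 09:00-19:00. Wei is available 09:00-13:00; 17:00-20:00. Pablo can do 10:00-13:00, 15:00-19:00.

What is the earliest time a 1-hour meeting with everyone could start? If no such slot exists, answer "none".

Bashir free: 10:00-16:00, 17:00-20:00 (invert busy blocks within the working day).
Wiremu free: 09:00-19:00.
Wei free: 09:00-13:00, 17:00-20:00.
Pablo free: 10:00-13:00, 15:00-19:00.
Bashir ∩ Wiremu: 10:00-16:00, 17:00-19:00.
Bashir ∩ Wiremu ∩ Wei: 10:00-13:00, 17:00-19:00.
Bashir ∩ Wiremu ∩ Wei ∩ Pablo: 10:00-13:00, 17:00-19:00.
The first common window of at least 60 minutes is 10:00-13:00, so the earliest start is 10:00.

10:00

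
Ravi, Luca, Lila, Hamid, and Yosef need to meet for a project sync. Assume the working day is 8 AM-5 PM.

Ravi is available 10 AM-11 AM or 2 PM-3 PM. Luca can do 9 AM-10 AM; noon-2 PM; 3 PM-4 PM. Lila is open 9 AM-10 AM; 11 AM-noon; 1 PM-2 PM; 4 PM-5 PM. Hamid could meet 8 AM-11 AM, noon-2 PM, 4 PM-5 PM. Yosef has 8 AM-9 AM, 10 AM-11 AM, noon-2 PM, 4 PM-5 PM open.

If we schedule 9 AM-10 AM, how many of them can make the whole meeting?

Luca, Lila, and Hamid can make the full 09:00-10:00 slot — that's 3.

3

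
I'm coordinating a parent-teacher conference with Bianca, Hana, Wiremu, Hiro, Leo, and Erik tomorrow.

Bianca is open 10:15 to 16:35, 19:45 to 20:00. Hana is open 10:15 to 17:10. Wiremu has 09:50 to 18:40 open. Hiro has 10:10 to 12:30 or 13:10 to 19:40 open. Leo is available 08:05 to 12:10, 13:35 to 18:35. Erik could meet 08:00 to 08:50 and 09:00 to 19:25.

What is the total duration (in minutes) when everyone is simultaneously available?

295

Bianca ∩ Hana: 10:15-16:35.
Bianca ∩ Hana ∩ Wiremu: 10:15-16:35.
Bianca ∩ Hana ∩ Wiremu ∩ Hiro: 10:15-12:30, 13:10-16:35.
Bianca ∩ Hana ∩ Wiremu ∩ Hiro ∩ Leo: 10:15-12:10, 13:35-16:35.
Bianca ∩ Hana ∩ Wiremu ∩ Hiro ∩ Leo ∩ Erik: 10:15-12:10, 13:35-16:35.
Those are the intersection windows.
Summing the common windows: 115 + 180 = 295 minutes.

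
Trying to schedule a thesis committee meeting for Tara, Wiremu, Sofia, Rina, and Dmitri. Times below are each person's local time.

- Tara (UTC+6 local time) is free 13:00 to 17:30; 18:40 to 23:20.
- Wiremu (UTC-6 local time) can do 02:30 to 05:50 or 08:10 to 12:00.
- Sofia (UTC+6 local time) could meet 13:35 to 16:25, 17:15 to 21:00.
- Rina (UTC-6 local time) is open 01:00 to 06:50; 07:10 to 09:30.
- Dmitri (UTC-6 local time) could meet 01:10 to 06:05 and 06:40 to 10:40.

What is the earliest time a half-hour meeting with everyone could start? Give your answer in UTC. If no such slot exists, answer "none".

08:30

Tara in UTC: 07:00-11:30, 12:40-17:20 (subtract 6h to convert from UTC+6).
Wiremu in UTC: 08:30-11:50, 14:10-18:00 (add 6h to convert from UTC-6).
Sofia in UTC: 07:35-10:25, 11:15-15:00 (subtract 6h to convert from UTC+6).
Rina in UTC: 07:00-12:50, 13:10-15:30 (add 6h to convert from UTC-6).
Dmitri in UTC: 07:10-12:05, 12:40-16:40 (add 6h to convert from UTC-6).
Tara ∩ Wiremu: 08:30-11:30, 14:10-17:20.
Tara ∩ Wiremu ∩ Sofia: 08:30-10:25, 11:15-11:30, 14:10-15:00.
Tara ∩ Wiremu ∩ Sofia ∩ Rina: 08:30-10:25, 11:15-11:30, 14:10-15:00.
Tara ∩ Wiremu ∩ Sofia ∩ Rina ∩ Dmitri: 08:30-10:25, 11:15-11:30, 14:10-15:00.
So the common availability across everyone is 08:30-10:25, 11:15-11:30, 14:10-15:00.
The first common window of at least 30 minutes is 08:30-10:25, so the earliest start is 08:30.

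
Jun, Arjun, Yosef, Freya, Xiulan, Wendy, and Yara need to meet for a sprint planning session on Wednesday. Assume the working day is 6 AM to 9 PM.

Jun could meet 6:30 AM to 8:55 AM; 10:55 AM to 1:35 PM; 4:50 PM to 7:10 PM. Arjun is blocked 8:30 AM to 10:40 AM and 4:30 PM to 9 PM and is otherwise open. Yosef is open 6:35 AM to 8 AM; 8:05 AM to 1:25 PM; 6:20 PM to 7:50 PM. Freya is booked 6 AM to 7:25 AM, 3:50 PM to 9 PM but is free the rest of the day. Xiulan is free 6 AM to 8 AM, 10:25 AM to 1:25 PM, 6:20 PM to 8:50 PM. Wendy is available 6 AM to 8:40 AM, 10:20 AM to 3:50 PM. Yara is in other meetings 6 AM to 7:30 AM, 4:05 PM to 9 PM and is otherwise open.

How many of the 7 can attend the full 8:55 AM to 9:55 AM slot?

3

Jun free: 06:30-08:55, 10:55-13:35, 16:50-19:10.
Arjun free: 06:00-08:30, 10:40-16:30 (invert busy blocks within the working day).
Yosef free: 06:35-08:00, 08:05-13:25, 18:20-19:50.
Freya free: 07:25-15:50 (invert busy blocks within the working day).
Xiulan free: 06:00-08:00, 10:25-13:25, 18:20-20:50.
Wendy free: 06:00-08:40, 10:20-15:50.
Yara free: 07:30-16:05 (invert busy blocks within the working day).
Yosef, Freya, and Yara can make the full 08:55-09:55 slot — that's 3.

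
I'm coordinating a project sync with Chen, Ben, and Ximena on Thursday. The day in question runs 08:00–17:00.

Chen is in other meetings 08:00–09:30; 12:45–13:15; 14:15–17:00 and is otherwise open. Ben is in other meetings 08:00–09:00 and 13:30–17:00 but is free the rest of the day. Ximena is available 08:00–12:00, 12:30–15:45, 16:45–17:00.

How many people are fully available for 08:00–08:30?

Chen free: 09:30-12:45, 13:15-14:15 (invert busy blocks within the working day).
Ben free: 09:00-13:30 (invert busy blocks within the working day).
Ximena free: 08:00-12:00, 12:30-15:45, 16:45-17:00.
Ximena can make the full 08:00-08:30 slot — that's 1.

1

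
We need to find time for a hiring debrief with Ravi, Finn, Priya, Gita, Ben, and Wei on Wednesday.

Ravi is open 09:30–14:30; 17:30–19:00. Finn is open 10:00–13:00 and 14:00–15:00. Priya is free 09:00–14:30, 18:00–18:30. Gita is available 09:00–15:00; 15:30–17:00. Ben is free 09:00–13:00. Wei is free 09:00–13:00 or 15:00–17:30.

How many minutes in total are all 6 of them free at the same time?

180

Ravi ∩ Finn: 10:00-13:00, 14:00-14:30.
Ravi ∩ Finn ∩ Priya: 10:00-13:00, 14:00-14:30.
Ravi ∩ Finn ∩ Priya ∩ Gita: 10:00-13:00, 14:00-14:30.
Ravi ∩ Finn ∩ Priya ∩ Gita ∩ Ben: 10:00-13:00.
Ravi ∩ Finn ∩ Priya ∩ Gita ∩ Ben ∩ Wei: 10:00-13:00.
Those are the intersection windows.
That's a single block of 180 minutes.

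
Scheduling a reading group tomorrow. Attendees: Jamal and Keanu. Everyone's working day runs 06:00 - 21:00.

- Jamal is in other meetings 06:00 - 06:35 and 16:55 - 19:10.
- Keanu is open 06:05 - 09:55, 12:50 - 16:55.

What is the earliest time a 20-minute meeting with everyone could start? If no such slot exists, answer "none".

Jamal free: 06:35-16:55, 19:10-21:00 (invert busy blocks within the working day).
Keanu free: 06:05-09:55, 12:50-16:55.
Jamal ∩ Keanu: 06:35-09:55, 12:50-16:55.
The first common window of at least 20 minutes is 06:35-09:55, so the earliest start is 06:35.

06:35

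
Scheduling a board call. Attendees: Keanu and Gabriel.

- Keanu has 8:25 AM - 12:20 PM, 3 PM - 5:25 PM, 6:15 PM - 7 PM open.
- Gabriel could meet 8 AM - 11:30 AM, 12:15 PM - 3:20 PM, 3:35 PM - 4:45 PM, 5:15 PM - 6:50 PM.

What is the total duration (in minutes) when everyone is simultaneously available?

Keanu ∩ Gabriel: 08:25-11:30, 12:15-12:20, 15:00-15:20, 15:35-16:45, 17:15-17:25, 18:15-18:50.
Summing the common windows: 185 + 5 + 20 + 70 + 10 + 35 = 325 minutes.

325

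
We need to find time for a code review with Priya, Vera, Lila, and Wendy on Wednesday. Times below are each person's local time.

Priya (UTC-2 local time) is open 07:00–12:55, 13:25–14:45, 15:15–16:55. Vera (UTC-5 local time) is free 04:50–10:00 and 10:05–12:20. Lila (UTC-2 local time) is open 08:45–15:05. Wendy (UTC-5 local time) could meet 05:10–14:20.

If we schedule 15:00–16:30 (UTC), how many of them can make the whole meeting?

Priya in UTC: 09:00-14:55, 15:25-16:45, 17:15-18:55 (add 2h to convert from UTC-2).
Vera in UTC: 09:50-15:00, 15:05-17:20 (add 5h to convert from UTC-5).
Lila in UTC: 10:45-17:05 (add 2h to convert from UTC-2).
Wendy in UTC: 10:10-19:20 (add 5h to convert from UTC-5).
Lila and Wendy can make the full 15:00-16:30 slot — that's 2.

2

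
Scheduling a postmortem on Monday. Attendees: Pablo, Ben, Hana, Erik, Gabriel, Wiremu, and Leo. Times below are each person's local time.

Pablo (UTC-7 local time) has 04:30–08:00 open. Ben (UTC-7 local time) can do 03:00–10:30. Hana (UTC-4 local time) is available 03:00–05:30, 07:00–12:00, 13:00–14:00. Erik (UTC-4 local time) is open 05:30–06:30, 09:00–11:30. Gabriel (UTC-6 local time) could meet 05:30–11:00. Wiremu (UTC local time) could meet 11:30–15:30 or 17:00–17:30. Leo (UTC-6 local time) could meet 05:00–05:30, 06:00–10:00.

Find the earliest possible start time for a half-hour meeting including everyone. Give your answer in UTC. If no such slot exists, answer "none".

13:00

Pablo in UTC: 11:30-15:00 (add 7h to convert from UTC-7).
Ben in UTC: 10:00-17:30 (add 7h to convert from UTC-7).
Hana in UTC: 07:00-09:30, 11:00-16:00, 17:00-18:00 (add 4h to convert from UTC-4).
Erik in UTC: 09:30-10:30, 13:00-15:30 (add 4h to convert from UTC-4).
Gabriel in UTC: 11:30-17:00 (add 6h to convert from UTC-6).
Wiremu in UTC: 11:30-15:30, 17:00-17:30.
Leo in UTC: 11:00-11:30, 12:00-16:00 (add 6h to convert from UTC-6).
Pablo ∩ Ben: 11:30-15:00.
Pablo ∩ Ben ∩ Hana: 11:30-15:00.
Pablo ∩ Ben ∩ Hana ∩ Erik: 13:00-15:00.
Pablo ∩ Ben ∩ Hana ∩ Erik ∩ Gabriel: 13:00-15:00.
Pablo ∩ Ben ∩ Hana ∩ Erik ∩ Gabriel ∩ Wiremu: 13:00-15:00.
Pablo ∩ Ben ∩ Hana ∩ Erik ∩ Gabriel ∩ Wiremu ∩ Leo: 13:00-15:00.
So the common availability across everyone is 13:00-15:00.
The first common window of at least 30 minutes is 13:00-15:00, so the earliest start is 13:00.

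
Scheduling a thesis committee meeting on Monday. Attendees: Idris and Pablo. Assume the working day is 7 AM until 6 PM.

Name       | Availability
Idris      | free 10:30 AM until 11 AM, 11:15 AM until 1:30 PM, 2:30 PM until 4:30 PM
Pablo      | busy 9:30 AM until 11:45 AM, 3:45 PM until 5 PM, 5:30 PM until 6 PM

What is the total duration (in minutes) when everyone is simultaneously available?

180

Idris free: 10:30-11:00, 11:15-13:30, 14:30-16:30.
Pablo free: 07:00-09:30, 11:45-15:45, 17:00-17:30 (invert busy blocks within the working day).
Idris ∩ Pablo: 11:45-13:30, 14:30-15:45.
Summing the common windows: 105 + 75 = 180 minutes.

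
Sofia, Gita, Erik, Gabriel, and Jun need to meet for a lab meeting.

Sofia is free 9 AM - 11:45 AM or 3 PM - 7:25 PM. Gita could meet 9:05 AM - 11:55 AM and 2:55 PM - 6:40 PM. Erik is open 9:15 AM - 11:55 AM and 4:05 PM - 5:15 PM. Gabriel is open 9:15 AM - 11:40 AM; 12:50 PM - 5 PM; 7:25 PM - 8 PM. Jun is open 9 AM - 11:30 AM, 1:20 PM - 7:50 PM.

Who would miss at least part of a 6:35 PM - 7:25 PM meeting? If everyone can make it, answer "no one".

Erik, Gabriel, Gita

Sofia: free for 18:35-19:25. Gita: not fully free for 18:35-19:25. Erik: not fully free for 18:35-19:25. Gabriel: not fully free for 18:35-19:25. Jun: free for 18:35-19:25.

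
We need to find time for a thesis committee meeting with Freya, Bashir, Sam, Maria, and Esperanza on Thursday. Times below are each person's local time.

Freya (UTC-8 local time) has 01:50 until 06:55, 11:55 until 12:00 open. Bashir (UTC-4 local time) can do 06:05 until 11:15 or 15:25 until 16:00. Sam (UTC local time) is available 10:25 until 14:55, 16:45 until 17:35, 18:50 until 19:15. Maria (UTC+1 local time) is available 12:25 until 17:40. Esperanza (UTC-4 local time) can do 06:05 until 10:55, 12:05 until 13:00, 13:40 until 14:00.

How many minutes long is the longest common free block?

Freya in UTC: 09:50-14:55, 19:55-20:00 (add 8h to convert from UTC-8).
Bashir in UTC: 10:05-15:15, 19:25-20:00 (add 4h to convert from UTC-4).
Sam in UTC: 10:25-14:55, 16:45-17:35, 18:50-19:15.
Maria in UTC: 11:25-16:40 (subtract 1h to convert from UTC+1).
Esperanza in UTC: 10:05-14:55, 16:05-17:00, 17:40-18:00 (add 4h to convert from UTC-4).
Freya ∩ Bashir: 10:05-14:55, 19:55-20:00.
Freya ∩ Bashir ∩ Sam: 10:25-14:55.
Freya ∩ Bashir ∩ Sam ∩ Maria: 11:25-14:55.
Freya ∩ Bashir ∩ Sam ∩ Maria ∩ Esperanza: 11:25-14:55.
The longest is 11:25-14:55 at 210 minutes.

210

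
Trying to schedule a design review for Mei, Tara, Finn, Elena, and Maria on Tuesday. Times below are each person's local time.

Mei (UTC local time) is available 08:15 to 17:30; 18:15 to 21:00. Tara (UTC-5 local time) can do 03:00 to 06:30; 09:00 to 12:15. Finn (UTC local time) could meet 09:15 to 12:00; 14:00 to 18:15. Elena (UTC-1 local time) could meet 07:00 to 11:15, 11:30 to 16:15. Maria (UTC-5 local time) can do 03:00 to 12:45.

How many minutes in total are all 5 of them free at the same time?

330

Mei in UTC: 08:15-17:30, 18:15-21:00.
Tara in UTC: 08:00-11:30, 14:00-17:15 (add 5h to convert from UTC-5).
Finn in UTC: 09:15-12:00, 14:00-18:15.
Elena in UTC: 08:00-12:15, 12:30-17:15 (add 1h to convert from UTC-1).
Maria in UTC: 08:00-17:45 (add 5h to convert from UTC-5).
Mei ∩ Tara: 08:15-11:30, 14:00-17:15.
Mei ∩ Tara ∩ Finn: 09:15-11:30, 14:00-17:15.
Mei ∩ Tara ∩ Finn ∩ Elena: 09:15-11:30, 14:00-17:15.
Mei ∩ Tara ∩ Finn ∩ Elena ∩ Maria: 09:15-11:30, 14:00-17:15.
Summing the common windows: 135 + 195 = 330 minutes.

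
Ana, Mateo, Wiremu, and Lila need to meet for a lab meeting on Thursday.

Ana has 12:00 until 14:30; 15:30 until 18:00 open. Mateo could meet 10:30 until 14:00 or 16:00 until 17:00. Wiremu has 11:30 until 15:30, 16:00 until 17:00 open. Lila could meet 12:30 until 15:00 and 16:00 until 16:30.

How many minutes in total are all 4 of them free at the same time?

Ana ∩ Mateo: 12:00-14:00, 16:00-17:00.
Ana ∩ Mateo ∩ Wiremu: 12:00-14:00, 16:00-17:00.
Ana ∩ Mateo ∩ Wiremu ∩ Lila: 12:30-14:00, 16:00-16:30.
Summing the common windows: 90 + 30 = 120 minutes.

120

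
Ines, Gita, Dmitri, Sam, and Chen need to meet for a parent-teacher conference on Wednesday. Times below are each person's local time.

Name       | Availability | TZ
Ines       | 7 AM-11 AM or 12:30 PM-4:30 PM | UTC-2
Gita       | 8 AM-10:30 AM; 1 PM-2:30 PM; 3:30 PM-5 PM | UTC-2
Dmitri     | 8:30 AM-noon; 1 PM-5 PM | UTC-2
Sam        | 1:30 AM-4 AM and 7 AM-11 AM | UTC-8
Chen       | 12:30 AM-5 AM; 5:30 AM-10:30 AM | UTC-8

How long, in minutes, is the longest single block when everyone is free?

Ines in UTC: 09:00-13:00, 14:30-18:30 (add 2h to convert from UTC-2).
Gita in UTC: 10:00-12:30, 15:00-16:30, 17:30-19:00 (add 2h to convert from UTC-2).
Dmitri in UTC: 10:30-14:00, 15:00-19:00 (add 2h to convert from UTC-2).
Sam in UTC: 09:30-12:00, 15:00-19:00 (add 8h to convert from UTC-8).
Chen in UTC: 08:30-13:00, 13:30-18:30 (add 8h to convert from UTC-8).
Ines ∩ Gita: 10:00-12:30, 15:00-16:30, 17:30-18:30.
Ines ∩ Gita ∩ Dmitri: 10:30-12:30, 15:00-16:30, 17:30-18:30.
Ines ∩ Gita ∩ Dmitri ∩ Sam: 10:30-12:00, 15:00-16:30, 17:30-18:30.
Ines ∩ Gita ∩ Dmitri ∩ Sam ∩ Chen: 10:30-12:00, 15:00-16:30, 17:30-18:30.
The longest is 10:30-12:00 at 90 minutes.

90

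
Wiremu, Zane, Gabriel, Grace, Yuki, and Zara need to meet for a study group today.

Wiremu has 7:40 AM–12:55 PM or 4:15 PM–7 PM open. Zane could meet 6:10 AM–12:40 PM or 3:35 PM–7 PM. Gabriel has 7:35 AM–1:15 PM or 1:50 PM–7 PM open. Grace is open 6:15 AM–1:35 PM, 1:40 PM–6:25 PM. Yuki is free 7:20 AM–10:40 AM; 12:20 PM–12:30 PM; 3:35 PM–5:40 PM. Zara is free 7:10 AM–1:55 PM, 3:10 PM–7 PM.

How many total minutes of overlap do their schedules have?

275

Wiremu ∩ Zane: 07:40-12:40, 16:15-19:00.
Wiremu ∩ Zane ∩ Gabriel: 07:40-12:40, 16:15-19:00.
Wiremu ∩ Zane ∩ Gabriel ∩ Grace: 07:40-12:40, 16:15-18:25.
Wiremu ∩ Zane ∩ Gabriel ∩ Grace ∩ Yuki: 07:40-10:40, 12:20-12:30, 16:15-17:40.
Wiremu ∩ Zane ∩ Gabriel ∩ Grace ∩ Yuki ∩ Zara: 07:40-10:40, 12:20-12:30, 16:15-17:40.
So the common availability across everyone is 07:40-10:40, 12:20-12:30, 16:15-17:40.
Summing the common windows: 180 + 10 + 85 = 275 minutes.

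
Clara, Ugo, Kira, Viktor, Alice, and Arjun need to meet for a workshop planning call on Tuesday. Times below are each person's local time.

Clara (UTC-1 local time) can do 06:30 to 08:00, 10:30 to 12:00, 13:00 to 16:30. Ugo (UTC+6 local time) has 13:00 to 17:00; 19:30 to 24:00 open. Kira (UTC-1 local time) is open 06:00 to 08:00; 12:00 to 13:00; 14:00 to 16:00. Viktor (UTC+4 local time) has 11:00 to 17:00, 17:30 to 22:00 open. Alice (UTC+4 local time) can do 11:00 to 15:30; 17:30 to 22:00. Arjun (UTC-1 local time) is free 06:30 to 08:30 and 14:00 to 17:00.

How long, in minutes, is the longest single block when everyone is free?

120

Clara in UTC: 07:30-09:00, 11:30-13:00, 14:00-17:30 (add 1h to convert from UTC-1).
Ugo in UTC: 07:00-11:00, 13:30-18:00 (subtract 6h to convert from UTC+6).
Kira in UTC: 07:00-09:00, 13:00-14:00, 15:00-17:00 (add 1h to convert from UTC-1).
Viktor in UTC: 07:00-13:00, 13:30-18:00 (subtract 4h to convert from UTC+4).
Alice in UTC: 07:00-11:30, 13:30-18:00 (subtract 4h to convert from UTC+4).
Arjun in UTC: 07:30-09:30, 15:00-18:00 (add 1h to convert from UTC-1).
Clara ∩ Ugo: 07:30-09:00, 14:00-17:30.
Clara ∩ Ugo ∩ Kira: 07:30-09:00, 15:00-17:00.
Clara ∩ Ugo ∩ Kira ∩ Viktor: 07:30-09:00, 15:00-17:00.
Clara ∩ Ugo ∩ Kira ∩ Viktor ∩ Alice: 07:30-09:00, 15:00-17:00.
Clara ∩ Ugo ∩ Kira ∩ Viktor ∩ Alice ∩ Arjun: 07:30-09:00, 15:00-17:00.
Those are the intersection windows.
The longest is 15:00-17:00 at 120 minutes.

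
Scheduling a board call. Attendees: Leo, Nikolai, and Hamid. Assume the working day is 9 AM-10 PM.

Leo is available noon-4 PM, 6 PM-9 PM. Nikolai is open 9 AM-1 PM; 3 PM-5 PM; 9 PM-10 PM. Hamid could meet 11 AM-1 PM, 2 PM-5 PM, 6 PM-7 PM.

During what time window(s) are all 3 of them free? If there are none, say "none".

Leo ∩ Nikolai: 12:00-13:00, 15:00-16:00.
Leo ∩ Nikolai ∩ Hamid: 12:00-13:00, 15:00-16:00.
Those are the intersection windows.

12:00-13:00, 15:00-16:00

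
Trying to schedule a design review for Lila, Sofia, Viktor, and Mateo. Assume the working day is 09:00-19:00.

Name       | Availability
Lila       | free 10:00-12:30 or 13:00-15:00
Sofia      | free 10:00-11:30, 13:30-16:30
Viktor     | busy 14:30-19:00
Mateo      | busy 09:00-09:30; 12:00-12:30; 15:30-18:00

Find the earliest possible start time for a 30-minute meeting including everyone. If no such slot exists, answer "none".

Lila free: 10:00-12:30, 13:00-15:00.
Sofia free: 10:00-11:30, 13:30-16:30.
Viktor free: 09:00-14:30 (invert busy blocks within the working day).
Mateo free: 09:30-12:00, 12:30-15:30, 18:00-19:00 (invert busy blocks within the working day).
Lila ∩ Sofia: 10:00-11:30, 13:30-15:00.
Lila ∩ Sofia ∩ Viktor: 10:00-11:30, 13:30-14:30.
Lila ∩ Sofia ∩ Viktor ∩ Mateo: 10:00-11:30, 13:30-14:30.
Those are the intersection windows.
The first common window of at least 30 minutes is 10:00-11:30, so the earliest start is 10:00.

10:00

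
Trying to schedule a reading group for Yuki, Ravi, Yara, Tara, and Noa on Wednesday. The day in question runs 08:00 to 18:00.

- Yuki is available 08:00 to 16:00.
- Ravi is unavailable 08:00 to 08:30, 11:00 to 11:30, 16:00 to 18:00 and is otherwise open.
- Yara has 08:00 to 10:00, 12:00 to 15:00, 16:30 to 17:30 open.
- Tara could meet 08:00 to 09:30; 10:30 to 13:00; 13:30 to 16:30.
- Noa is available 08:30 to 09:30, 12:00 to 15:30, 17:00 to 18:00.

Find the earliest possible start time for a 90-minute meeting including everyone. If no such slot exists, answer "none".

Yuki free: 08:00-16:00.
Ravi free: 08:30-11:00, 11:30-16:00 (invert busy blocks within the working day).
Yara free: 08:00-10:00, 12:00-15:00, 16:30-17:30.
Tara free: 08:00-09:30, 10:30-13:00, 13:30-16:30.
Noa free: 08:30-09:30, 12:00-15:30, 17:00-18:00.
Yuki ∩ Ravi: 08:30-11:00, 11:30-16:00.
Yuki ∩ Ravi ∩ Yara: 08:30-10:00, 12:00-15:00.
Yuki ∩ Ravi ∩ Yara ∩ Tara: 08:30-09:30, 12:00-13:00, 13:30-15:00.
Yuki ∩ Ravi ∩ Yara ∩ Tara ∩ Noa: 08:30-09:30, 12:00-13:00, 13:30-15:00.
The first common window of at least 90 minutes is 13:30-15:00, so the earliest start is 13:30.

13:30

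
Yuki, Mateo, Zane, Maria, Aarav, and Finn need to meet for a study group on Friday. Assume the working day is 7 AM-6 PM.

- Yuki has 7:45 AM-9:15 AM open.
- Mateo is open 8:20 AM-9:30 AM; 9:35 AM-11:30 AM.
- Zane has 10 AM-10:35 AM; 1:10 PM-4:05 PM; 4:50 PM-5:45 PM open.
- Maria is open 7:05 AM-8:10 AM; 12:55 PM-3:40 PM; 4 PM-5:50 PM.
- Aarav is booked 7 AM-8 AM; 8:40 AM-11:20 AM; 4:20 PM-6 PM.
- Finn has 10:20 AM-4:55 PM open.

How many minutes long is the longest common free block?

Yuki free: 07:45-09:15.
Mateo free: 08:20-09:30, 09:35-11:30.
Zane free: 10:00-10:35, 13:10-16:05, 16:50-17:45.
Maria free: 07:05-08:10, 12:55-15:40, 16:00-17:50.
Aarav free: 08:00-08:40, 11:20-16:20 (invert busy blocks within the working day).
Finn free: 10:20-16:55.
Yuki ∩ Mateo: 08:20-09:15.
Yuki ∩ Mateo ∩ Zane: ∅.
Yuki ∩ Mateo ∩ Zane ∩ Maria: ∅.
Yuki ∩ Mateo ∩ Zane ∩ Maria ∩ Aarav: ∅.
Yuki ∩ Mateo ∩ Zane ∩ Maria ∩ Aarav ∩ Finn: ∅.
There is no time when everyone is free.
No common window exists, so the longest block is 0 minutes.

0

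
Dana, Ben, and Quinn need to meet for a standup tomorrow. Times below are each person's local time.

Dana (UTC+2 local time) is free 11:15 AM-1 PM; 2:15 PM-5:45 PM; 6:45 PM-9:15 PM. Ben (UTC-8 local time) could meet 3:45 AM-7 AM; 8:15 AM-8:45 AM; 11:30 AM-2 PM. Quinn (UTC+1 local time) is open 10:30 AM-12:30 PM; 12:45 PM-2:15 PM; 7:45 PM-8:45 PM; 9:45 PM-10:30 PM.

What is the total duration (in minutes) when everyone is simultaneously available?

Dana in UTC: 09:15-11:00, 12:15-15:45, 16:45-19:15 (subtract 2h to convert from UTC+2).
Ben in UTC: 11:45-15:00, 16:15-16:45, 19:30-22:00 (add 8h to convert from UTC-8).
Quinn in UTC: 09:30-11:30, 11:45-13:15, 18:45-19:45, 20:45-21:30 (subtract 1h to convert from UTC+1).
Dana ∩ Ben: 12:15-15:00.
Dana ∩ Ben ∩ Quinn: 12:15-13:15.
That's a single block of 60 minutes.

60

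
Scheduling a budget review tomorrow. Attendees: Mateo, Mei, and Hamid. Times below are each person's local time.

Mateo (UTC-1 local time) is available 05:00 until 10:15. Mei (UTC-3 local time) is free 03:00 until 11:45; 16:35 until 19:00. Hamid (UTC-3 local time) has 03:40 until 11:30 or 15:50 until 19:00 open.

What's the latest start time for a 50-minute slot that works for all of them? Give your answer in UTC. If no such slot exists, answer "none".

Mateo in UTC: 06:00-11:15 (add 1h to convert from UTC-1).
Mei in UTC: 06:00-14:45, 19:35-22:00 (add 3h to convert from UTC-3).
Hamid in UTC: 06:40-14:30, 18:50-22:00 (add 3h to convert from UTC-3).
Mateo ∩ Mei: 06:00-11:15.
Mateo ∩ Mei ∩ Hamid: 06:40-11:15.
The last common window of at least 50 minutes is 06:40-11:15; a 50-minute meeting can start as late as 10:25 and still end by 11:15.

10:25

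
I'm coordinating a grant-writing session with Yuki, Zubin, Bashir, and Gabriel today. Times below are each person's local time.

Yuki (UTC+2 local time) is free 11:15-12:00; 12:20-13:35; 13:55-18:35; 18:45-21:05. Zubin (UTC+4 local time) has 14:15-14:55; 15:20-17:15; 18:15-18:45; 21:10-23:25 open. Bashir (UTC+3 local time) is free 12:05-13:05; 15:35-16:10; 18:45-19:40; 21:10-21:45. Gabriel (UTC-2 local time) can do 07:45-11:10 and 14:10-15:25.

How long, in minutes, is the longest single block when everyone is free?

Yuki in UTC: 09:15-10:00, 10:20-11:35, 11:55-16:35, 16:45-19:05 (subtract 2h to convert from UTC+2).
Zubin in UTC: 10:15-10:55, 11:20-13:15, 14:15-14:45, 17:10-19:25 (subtract 4h to convert from UTC+4).
Bashir in UTC: 09:05-10:05, 12:35-13:10, 15:45-16:40, 18:10-18:45 (subtract 3h to convert from UTC+3).
Gabriel in UTC: 09:45-13:10, 16:10-17:25 (add 2h to convert from UTC-2).
Yuki ∩ Zubin: 10:20-10:55, 11:20-11:35, 11:55-13:15, 14:15-14:45, 17:10-19:05.
Yuki ∩ Zubin ∩ Bashir: 12:35-13:10, 18:10-18:45.
Yuki ∩ Zubin ∩ Bashir ∩ Gabriel: 12:35-13:10.
The longest is 12:35-13:10 at 35 minutes.

35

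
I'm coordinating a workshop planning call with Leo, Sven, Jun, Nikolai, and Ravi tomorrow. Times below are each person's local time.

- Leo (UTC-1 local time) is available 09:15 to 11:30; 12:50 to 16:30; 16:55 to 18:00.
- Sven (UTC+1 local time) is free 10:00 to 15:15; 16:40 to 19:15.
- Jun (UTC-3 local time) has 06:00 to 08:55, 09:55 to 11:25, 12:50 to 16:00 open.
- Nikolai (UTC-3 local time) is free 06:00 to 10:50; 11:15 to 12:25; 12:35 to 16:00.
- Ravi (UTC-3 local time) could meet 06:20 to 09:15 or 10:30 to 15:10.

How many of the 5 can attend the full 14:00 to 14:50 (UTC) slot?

2

Leo in UTC: 10:15-12:30, 13:50-17:30, 17:55-19:00 (add 1h to convert from UTC-1).
Sven in UTC: 09:00-14:15, 15:40-18:15 (subtract 1h to convert from UTC+1).
Jun in UTC: 09:00-11:55, 12:55-14:25, 15:50-19:00 (add 3h to convert from UTC-3).
Nikolai in UTC: 09:00-13:50, 14:15-15:25, 15:35-19:00 (add 3h to convert from UTC-3).
Ravi in UTC: 09:20-12:15, 13:30-18:10 (add 3h to convert from UTC-3).
Leo and Ravi can make the full 14:00-14:50 slot — that's 2.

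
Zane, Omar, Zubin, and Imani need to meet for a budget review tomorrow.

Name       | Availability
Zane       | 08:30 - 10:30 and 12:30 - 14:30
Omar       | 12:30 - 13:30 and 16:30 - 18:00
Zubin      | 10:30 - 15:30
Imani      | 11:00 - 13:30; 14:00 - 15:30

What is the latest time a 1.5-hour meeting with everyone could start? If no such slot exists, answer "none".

Zane ∩ Omar: 12:30-13:30.
Zane ∩ Omar ∩ Zubin: 12:30-13:30.
Zane ∩ Omar ∩ Zubin ∩ Imani: 12:30-13:30.
No common window is at least 90 minutes long.

none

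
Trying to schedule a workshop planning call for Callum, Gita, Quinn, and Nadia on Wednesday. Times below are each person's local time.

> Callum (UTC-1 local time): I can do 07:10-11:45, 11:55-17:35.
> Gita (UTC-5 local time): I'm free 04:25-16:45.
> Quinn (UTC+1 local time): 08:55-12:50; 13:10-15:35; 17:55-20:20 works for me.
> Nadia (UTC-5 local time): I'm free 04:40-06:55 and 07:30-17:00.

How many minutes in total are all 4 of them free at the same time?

345

Callum in UTC: 08:10-12:45, 12:55-18:35 (add 1h to convert from UTC-1).
Gita in UTC: 09:25-21:45 (add 5h to convert from UTC-5).
Quinn in UTC: 07:55-11:50, 12:10-14:35, 16:55-19:20 (subtract 1h to convert from UTC+1).
Nadia in UTC: 09:40-11:55, 12:30-22:00 (add 5h to convert from UTC-5).
Callum ∩ Gita: 09:25-12:45, 12:55-18:35.
Callum ∩ Gita ∩ Quinn: 09:25-11:50, 12:10-12:45, 12:55-14:35, 16:55-18:35.
Callum ∩ Gita ∩ Quinn ∩ Nadia: 09:40-11:50, 12:30-12:45, 12:55-14:35, 16:55-18:35.
So the common availability across everyone is 09:40-11:50, 12:30-12:45, 12:55-14:35, 16:55-18:35.
Summing the common windows: 130 + 15 + 100 + 100 = 345 minutes.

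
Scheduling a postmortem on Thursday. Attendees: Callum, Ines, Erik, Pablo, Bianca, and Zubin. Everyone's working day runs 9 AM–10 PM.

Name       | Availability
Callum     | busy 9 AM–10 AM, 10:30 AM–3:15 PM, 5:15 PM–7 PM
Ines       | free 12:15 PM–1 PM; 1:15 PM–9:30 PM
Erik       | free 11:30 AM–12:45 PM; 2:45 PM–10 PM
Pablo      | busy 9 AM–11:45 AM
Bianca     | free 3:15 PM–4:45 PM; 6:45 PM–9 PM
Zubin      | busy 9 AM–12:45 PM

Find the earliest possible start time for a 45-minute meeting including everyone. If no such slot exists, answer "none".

15:15

Callum free: 10:00-10:30, 15:15-17:15, 19:00-22:00 (invert busy blocks within the working day).
Ines free: 12:15-13:00, 13:15-21:30.
Erik free: 11:30-12:45, 14:45-22:00.
Pablo free: 11:45-22:00 (invert busy blocks within the working day).
Bianca free: 15:15-16:45, 18:45-21:00.
Zubin free: 12:45-22:00 (invert busy blocks within the working day).
Callum ∩ Ines: 15:15-17:15, 19:00-21:30.
Callum ∩ Ines ∩ Erik: 15:15-17:15, 19:00-21:30.
Callum ∩ Ines ∩ Erik ∩ Pablo: 15:15-17:15, 19:00-21:30.
Callum ∩ Ines ∩ Erik ∩ Pablo ∩ Bianca: 15:15-16:45, 19:00-21:00.
Callum ∩ Ines ∩ Erik ∩ Pablo ∩ Bianca ∩ Zubin: 15:15-16:45, 19:00-21:00.
So the common availability across everyone is 15:15-16:45, 19:00-21:00.
The first common window of at least 45 minutes is 15:15-16:45, so the earliest start is 15:15.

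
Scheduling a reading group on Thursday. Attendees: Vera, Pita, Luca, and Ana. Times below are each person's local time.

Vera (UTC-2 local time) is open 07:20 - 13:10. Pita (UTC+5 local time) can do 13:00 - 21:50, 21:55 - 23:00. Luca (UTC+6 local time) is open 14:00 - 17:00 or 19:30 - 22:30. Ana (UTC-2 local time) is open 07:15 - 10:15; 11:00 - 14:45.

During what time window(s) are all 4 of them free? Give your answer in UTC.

09:20-11:00, 13:30-15:10

Vera in UTC: 09:20-15:10 (add 2h to convert from UTC-2).
Pita in UTC: 08:00-16:50, 16:55-18:00 (subtract 5h to convert from UTC+5).
Luca in UTC: 08:00-11:00, 13:30-16:30 (subtract 6h to convert from UTC+6).
Ana in UTC: 09:15-12:15, 13:00-16:45 (add 2h to convert from UTC-2).
Vera ∩ Pita: 09:20-15:10.
Vera ∩ Pita ∩ Luca: 09:20-11:00, 13:30-15:10.
Vera ∩ Pita ∩ Luca ∩ Ana: 09:20-11:00, 13:30-15:10.
Those are the intersection windows.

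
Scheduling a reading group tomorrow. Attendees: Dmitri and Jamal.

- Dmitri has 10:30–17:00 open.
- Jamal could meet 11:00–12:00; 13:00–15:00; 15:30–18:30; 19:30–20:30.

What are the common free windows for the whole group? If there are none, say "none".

11:00-12:00, 13:00-15:00, 15:30-17:00

Dmitri ∩ Jamal: 11:00-12:00, 13:00-15:00, 15:30-17:00.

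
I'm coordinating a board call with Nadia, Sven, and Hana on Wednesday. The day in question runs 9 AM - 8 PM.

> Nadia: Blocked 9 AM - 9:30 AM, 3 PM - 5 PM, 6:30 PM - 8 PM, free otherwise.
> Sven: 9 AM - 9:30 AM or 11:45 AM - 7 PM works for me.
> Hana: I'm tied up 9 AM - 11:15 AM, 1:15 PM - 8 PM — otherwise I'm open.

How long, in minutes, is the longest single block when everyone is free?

Nadia free: 09:30-15:00, 17:00-18:30 (invert busy blocks within the working day).
Sven free: 09:00-09:30, 11:45-19:00.
Hana free: 11:15-13:15 (invert busy blocks within the working day).
Nadia ∩ Sven: 11:45-15:00, 17:00-18:30.
Nadia ∩ Sven ∩ Hana: 11:45-13:15.
So the common availability across everyone is 11:45-13:15.
The longest is 11:45-13:15 at 90 minutes.

90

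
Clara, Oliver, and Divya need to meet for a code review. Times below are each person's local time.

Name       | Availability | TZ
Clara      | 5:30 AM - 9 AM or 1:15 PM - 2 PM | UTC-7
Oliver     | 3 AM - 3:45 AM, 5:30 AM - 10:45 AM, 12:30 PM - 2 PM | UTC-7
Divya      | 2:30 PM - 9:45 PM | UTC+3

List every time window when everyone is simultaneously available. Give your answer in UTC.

Clara in UTC: 12:30-16:00, 20:15-21:00 (add 7h to convert from UTC-7).
Oliver in UTC: 10:00-10:45, 12:30-17:45, 19:30-21:00 (add 7h to convert from UTC-7).
Divya in UTC: 11:30-18:45 (subtract 3h to convert from UTC+3).
Clara ∩ Oliver: 12:30-16:00, 20:15-21:00.
Clara ∩ Oliver ∩ Divya: 12:30-16:00.
So the common availability across everyone is 12:30-16:00.

12:30-16:00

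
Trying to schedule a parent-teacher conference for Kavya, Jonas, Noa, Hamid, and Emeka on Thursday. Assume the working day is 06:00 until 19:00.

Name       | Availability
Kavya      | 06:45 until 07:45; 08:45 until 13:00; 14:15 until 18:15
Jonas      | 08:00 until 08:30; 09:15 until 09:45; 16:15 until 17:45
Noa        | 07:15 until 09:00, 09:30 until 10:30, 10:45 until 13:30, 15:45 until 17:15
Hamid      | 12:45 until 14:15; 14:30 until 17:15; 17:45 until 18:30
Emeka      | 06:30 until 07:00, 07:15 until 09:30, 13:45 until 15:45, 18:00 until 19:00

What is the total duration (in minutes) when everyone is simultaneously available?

0

Kavya ∩ Jonas: 09:15-09:45, 16:15-17:45.
Kavya ∩ Jonas ∩ Noa: 09:30-09:45, 16:15-17:15.
Kavya ∩ Jonas ∩ Noa ∩ Hamid: 16:15-17:15.
Kavya ∩ Jonas ∩ Noa ∩ Hamid ∩ Emeka: ∅.
There is no time when everyone is free.
There is no common window, so the total is 0 minutes.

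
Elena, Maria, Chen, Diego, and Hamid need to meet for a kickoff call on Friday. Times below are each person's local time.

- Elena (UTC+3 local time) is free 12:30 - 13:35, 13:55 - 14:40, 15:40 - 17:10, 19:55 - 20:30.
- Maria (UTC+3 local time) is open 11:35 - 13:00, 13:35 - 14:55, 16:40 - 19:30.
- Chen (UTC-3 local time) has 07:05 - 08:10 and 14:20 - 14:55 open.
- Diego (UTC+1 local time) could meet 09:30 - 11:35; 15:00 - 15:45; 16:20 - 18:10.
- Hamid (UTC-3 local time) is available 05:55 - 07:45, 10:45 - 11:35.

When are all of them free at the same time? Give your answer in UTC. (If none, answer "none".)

none

Elena in UTC: 09:30-10:35, 10:55-11:40, 12:40-14:10, 16:55-17:30 (subtract 3h to convert from UTC+3).
Maria in UTC: 08:35-10:00, 10:35-11:55, 13:40-16:30 (subtract 3h to convert from UTC+3).
Chen in UTC: 10:05-11:10, 17:20-17:55 (add 3h to convert from UTC-3).
Diego in UTC: 08:30-10:35, 14:00-14:45, 15:20-17:10 (subtract 1h to convert from UTC+1).
Hamid in UTC: 08:55-10:45, 13:45-14:35 (add 3h to convert from UTC-3).
Elena ∩ Maria: 09:30-10:00, 10:55-11:40, 13:40-14:10.
Elena ∩ Maria ∩ Chen: 10:55-11:10.
Elena ∩ Maria ∩ Chen ∩ Diego: ∅.
Elena ∩ Maria ∩ Chen ∩ Diego ∩ Hamid: ∅.
There is no time when everyone is free.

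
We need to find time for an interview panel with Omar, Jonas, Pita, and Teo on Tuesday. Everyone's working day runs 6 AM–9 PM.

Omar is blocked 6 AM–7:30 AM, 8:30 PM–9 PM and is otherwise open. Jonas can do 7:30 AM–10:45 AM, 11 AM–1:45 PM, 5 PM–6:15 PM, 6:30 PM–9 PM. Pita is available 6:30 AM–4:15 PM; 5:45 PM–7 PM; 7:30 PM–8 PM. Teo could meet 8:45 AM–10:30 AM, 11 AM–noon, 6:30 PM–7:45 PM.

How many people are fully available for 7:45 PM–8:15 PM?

2

Omar free: 07:30-20:30 (invert busy blocks within the working day).
Jonas free: 07:30-10:45, 11:00-13:45, 17:00-18:15, 18:30-21:00.
Pita free: 06:30-16:15, 17:45-19:00, 19:30-20:00.
Teo free: 08:45-10:30, 11:00-12:00, 18:30-19:45.
Omar and Jonas can make the full 19:45-20:15 slot — that's 2.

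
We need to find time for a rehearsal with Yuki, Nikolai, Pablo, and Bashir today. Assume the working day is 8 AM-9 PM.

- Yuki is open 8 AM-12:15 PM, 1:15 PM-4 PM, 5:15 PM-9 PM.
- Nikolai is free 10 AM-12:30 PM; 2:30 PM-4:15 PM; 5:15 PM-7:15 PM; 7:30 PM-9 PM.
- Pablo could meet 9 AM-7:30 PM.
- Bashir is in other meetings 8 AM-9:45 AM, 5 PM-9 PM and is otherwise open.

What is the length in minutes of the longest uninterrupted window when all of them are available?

135

Yuki free: 08:00-12:15, 13:15-16:00, 17:15-21:00.
Nikolai free: 10:00-12:30, 14:30-16:15, 17:15-19:15, 19:30-21:00.
Pablo free: 09:00-19:30.
Bashir free: 09:45-17:00 (invert busy blocks within the working day).
Yuki ∩ Nikolai: 10:00-12:15, 14:30-16:00, 17:15-19:15, 19:30-21:00.
Yuki ∩ Nikolai ∩ Pablo: 10:00-12:15, 14:30-16:00, 17:15-19:15.
Yuki ∩ Nikolai ∩ Pablo ∩ Bashir: 10:00-12:15, 14:30-16:00.
Those are the intersection windows.
The longest is 10:00-12:15 at 135 minutes.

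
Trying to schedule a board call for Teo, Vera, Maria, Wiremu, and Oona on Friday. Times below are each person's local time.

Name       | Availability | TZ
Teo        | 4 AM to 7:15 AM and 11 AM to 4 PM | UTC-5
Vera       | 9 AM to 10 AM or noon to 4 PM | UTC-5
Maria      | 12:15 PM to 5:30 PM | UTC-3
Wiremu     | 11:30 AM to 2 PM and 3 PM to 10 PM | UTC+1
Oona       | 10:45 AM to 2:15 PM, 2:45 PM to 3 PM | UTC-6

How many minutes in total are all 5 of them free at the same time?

Teo in UTC: 09:00-12:15, 16:00-21:00 (add 5h to convert from UTC-5).
Vera in UTC: 14:00-15:00, 17:00-21:00 (add 5h to convert from UTC-5).
Maria in UTC: 15:15-20:30 (add 3h to convert from UTC-3).
Wiremu in UTC: 10:30-13:00, 14:00-21:00 (subtract 1h to convert from UTC+1).
Oona in UTC: 16:45-20:15, 20:45-21:00 (add 6h to convert from UTC-6).
Teo ∩ Vera: 17:00-21:00.
Teo ∩ Vera ∩ Maria: 17:00-20:30.
Teo ∩ Vera ∩ Maria ∩ Wiremu: 17:00-20:30.
Teo ∩ Vera ∩ Maria ∩ Wiremu ∩ Oona: 17:00-20:15.
Those are the intersection windows.
That's a single block of 195 minutes.

195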